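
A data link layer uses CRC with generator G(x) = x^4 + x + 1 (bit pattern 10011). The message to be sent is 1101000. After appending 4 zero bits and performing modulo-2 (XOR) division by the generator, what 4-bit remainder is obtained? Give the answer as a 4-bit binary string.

0110

Append 4 zeros: 11010000000. Divide by 10011 (XOR where the leading bit is 1):
  pos 0: 11010 XOR 10011 = 01001
  pos 1: 10010 XOR 10011 = 00001
  pos 5: 10000 XOR 10011 = 00011
Remainder (last 4 bits) = 0110. This is the CRC / FCS.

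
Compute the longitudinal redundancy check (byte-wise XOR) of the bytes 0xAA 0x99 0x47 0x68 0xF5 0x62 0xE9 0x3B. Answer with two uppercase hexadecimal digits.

59

XOR the bytes together:
  start with 0xAA
  0xAA ⊕ 0x99 = 0x33
  0x33 ⊕ 0x47 = 0x74
  0x74 ⊕ 0x68 = 0x1C
  0x1C ⊕ 0xF5 = 0xE9
  0xE9 ⊕ 0x62 = 0x8B
  0x8B ⊕ 0xE9 = 0x62
  0x62 ⊕ 0x3B = 0x59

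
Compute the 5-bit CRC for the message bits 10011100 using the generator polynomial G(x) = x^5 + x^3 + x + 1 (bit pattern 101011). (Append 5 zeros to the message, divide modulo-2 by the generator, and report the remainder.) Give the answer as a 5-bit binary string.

Append 5 zeros: 1001110000000. Divide by 101011 (XOR where the leading bit is 1):
  pos 0: 100111 XOR 101011 = 001100
  pos 2: 110000 XOR 101011 = 011011
  pos 3: 110110 XOR 101011 = 011101
  pos 4: 111010 XOR 101011 = 010001
  pos 5: 100010 XOR 101011 = 001001
  pos 7: 100100 XOR 101011 = 001111
Remainder (last 5 bits) = 01111. This is the CRC / FCS.

01111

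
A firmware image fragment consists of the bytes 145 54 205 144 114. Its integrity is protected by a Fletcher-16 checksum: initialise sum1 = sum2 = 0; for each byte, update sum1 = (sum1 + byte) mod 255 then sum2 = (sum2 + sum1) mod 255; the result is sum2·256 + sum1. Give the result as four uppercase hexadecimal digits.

Running sums (mod 255):
  after byte 0 (145): sum1=145, sum2=145
  after byte 1 (54): sum1=199, sum2=89
  after byte 2 (205): sum1=149, sum2=238
  after byte 3 (144): sum1=38, sum2=21
  after byte 4 (114): sum1=152, sum2=173
Checksum = sum2·256 + sum1 = 173·256 + 152 = 44440 = 0xAD98.

AD98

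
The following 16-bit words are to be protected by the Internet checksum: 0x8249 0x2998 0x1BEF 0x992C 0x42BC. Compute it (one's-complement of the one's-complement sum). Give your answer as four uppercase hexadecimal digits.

5C46

One's-complement addition (fold any carry out of bit 15 back into bit 0):
  0x8249 + 0x2998 = 0x0ABE1
  0xABE1 + 0x1BEF = 0x0C7D0
  0xC7D0 + 0x992C = 0x160FC → wrap carry → 0x60FD
  0x60FD + 0x42BC = 0x0A3B9
One's-complement sum = 0xA3B9.
Checksum = ~0xA3B9 & 0xFFFF = 0x5C46.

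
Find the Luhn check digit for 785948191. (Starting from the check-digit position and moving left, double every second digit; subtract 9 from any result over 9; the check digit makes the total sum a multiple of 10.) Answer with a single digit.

Partial digits right→left: 1 9 1 8 4 9 5 8 7
Double every second digit counting from the check-digit position (so the 1st, 3rd, 5th, ... of the partial from the right).
  doubled (with −9 where >9): 2 2 8 1 5 → sum 18
  kept as-is: 9 8 9 8 → sum 34
Total = 18 + 34 = 52.
Check digit = (10 − (52 mod 10)) mod 10 = 8.

8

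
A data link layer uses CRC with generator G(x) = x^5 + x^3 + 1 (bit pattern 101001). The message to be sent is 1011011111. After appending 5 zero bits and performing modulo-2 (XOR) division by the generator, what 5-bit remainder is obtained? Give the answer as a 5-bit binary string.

00011

Append 5 zeros: 101101111100000. Divide by 101001 (XOR where the leading bit is 1):
  pos 0: 101101 XOR 101001 = 000100
  pos 3: 100111 XOR 101001 = 001110
  pos 5: 111010 XOR 101001 = 010011
  pos 6: 100110 XOR 101001 = 001111
  pos 8: 111100 XOR 101001 = 010101
  pos 9: 101010 XOR 101001 = 000011
Remainder (last 5 bits) = 00011. This is the CRC / FCS.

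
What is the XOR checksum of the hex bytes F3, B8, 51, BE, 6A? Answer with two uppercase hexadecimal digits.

CE

XOR the bytes together:
  start with 0xF3
  0xF3 ⊕ 0xB8 = 0x4B
  0x4B ⊕ 0x51 = 0x1A
  0x1A ⊕ 0xBE = 0xA4
  0xA4 ⊕ 0x6A = 0xCE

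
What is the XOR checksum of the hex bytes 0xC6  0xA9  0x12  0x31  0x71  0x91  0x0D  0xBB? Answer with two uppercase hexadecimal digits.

XOR the bytes together:
  start with 0xC6
  0xC6 ⊕ 0xA9 = 0x6F
  0x6F ⊕ 0x12 = 0x7D
  0x7D ⊕ 0x31 = 0x4C
  0x4C ⊕ 0x71 = 0x3D
  0x3D ⊕ 0x91 = 0xAC
  0xAC ⊕ 0x0D = 0xA1
  0xA1 ⊕ 0xBB = 0x1A

1A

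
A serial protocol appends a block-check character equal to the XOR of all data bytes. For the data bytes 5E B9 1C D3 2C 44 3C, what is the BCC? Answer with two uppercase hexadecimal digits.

7C

XOR the bytes together:
  start with 0x5E
  0x5E ⊕ 0xB9 = 0xE7
  0xE7 ⊕ 0x1C = 0xFB
  0xFB ⊕ 0xD3 = 0x28
  0x28 ⊕ 0x2C = 0x04
  0x04 ⊕ 0x44 = 0x40
  0x40 ⊕ 0x3C = 0x7C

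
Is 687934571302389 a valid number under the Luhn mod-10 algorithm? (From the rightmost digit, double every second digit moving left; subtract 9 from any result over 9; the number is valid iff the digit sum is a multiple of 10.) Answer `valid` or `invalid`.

From the right, keep odd positions and double even positions (subtract 9 from any doubled value over 9):
  doubled (positions 2,4,...): 7 4 6 5 8 9 7 → sum 46
  kept (positions 1,3,...): 9 3 0 1 5 3 7 6 → sum 34
Total = 80.
80 mod 10 = 0, so the number is valid.

valid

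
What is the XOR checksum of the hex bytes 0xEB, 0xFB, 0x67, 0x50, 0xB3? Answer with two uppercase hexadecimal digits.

XOR the bytes together:
  start with 0xEB
  0xEB ⊕ 0xFB = 0x10
  0x10 ⊕ 0x67 = 0x77
  0x77 ⊕ 0x50 = 0x27
  0x27 ⊕ 0xB3 = 0x94

94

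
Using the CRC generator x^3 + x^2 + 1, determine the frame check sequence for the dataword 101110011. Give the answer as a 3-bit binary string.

010

Append 3 zeros: 101110011000. Divide by 1101 (XOR where the leading bit is 1):
  pos 0: 1011 XOR 1101 = 0110
  pos 1: 1101 XOR 1101 = 0000
  pos 7: 1100 XOR 1101 = 0001
Remainder (last 3 bits) = 010. This is the CRC / FCS.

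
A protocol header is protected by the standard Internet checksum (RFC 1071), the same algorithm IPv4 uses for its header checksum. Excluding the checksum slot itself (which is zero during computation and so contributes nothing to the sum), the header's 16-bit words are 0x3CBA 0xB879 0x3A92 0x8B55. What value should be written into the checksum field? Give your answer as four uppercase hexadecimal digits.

44E4

One's-complement addition (fold any carry out of bit 15 back into bit 0):
  0x3CBA + 0xB879 = 0x0F533
  0xF533 + 0x3A92 = 0x12FC5 → wrap carry → 0x2FC6
  0x2FC6 + 0x8B55 = 0x0BB1B
One's-complement sum = 0xBB1B.
Checksum = ~0xBB1B & 0xFFFF = 0x44E4.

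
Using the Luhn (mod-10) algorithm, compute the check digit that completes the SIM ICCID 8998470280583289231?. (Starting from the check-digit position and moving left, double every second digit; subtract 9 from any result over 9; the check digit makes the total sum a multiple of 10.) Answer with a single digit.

1

Partial digits right→left: 1 3 2 9 8 2 3 8 5 0 8 2 0 7 4 8 9 9 8
Double every second digit counting from the check-digit position (so the 1st, 3rd, 5th, ... of the partial from the right).
  doubled (with −9 where >9): 2 4 7 6 1 7 0 8 9 7 → sum 51
  kept as-is: 3 9 2 8 0 2 7 8 9 → sum 48
Total = 51 + 48 = 99.
Check digit = (10 − (99 mod 10)) mod 10 = 1.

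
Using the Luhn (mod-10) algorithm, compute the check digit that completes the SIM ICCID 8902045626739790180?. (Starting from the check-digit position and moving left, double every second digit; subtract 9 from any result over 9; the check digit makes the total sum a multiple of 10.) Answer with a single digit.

Partial digits right→left: 0 8 1 0 9 7 9 3 7 6 2 6 5 4 0 2 0 9 8
Double every second digit counting from the check-digit position (so the 1st, 3rd, 5th, ... of the partial from the right).
  doubled (with −9 where >9): 0 2 9 9 5 4 1 0 0 7 → sum 37
  kept as-is: 8 0 7 3 6 6 4 2 9 → sum 45
Total = 37 + 45 = 82.
Check digit = (10 − (82 mod 10)) mod 10 = 8.

8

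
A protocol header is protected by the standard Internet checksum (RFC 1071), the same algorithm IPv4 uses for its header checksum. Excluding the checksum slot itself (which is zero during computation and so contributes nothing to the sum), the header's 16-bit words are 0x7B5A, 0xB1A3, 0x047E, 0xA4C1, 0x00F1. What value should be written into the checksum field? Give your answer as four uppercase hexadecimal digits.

One's-complement addition (fold any carry out of bit 15 back into bit 0):
  0x7B5A + 0xB1A3 = 0x12CFD → wrap carry → 0x2CFE
  0x2CFE + 0x047E = 0x0317C
  0x317C + 0xA4C1 = 0x0D63D
  0xD63D + 0x00F1 = 0x0D72E
One's-complement sum = 0xD72E.
Checksum = ~0xD72E & 0xFFFF = 0x28D1.

28D1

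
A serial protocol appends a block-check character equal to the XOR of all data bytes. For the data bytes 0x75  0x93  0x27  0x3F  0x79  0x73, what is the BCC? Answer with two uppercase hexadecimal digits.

F4

XOR the bytes together:
  start with 0x75
  0x75 ⊕ 0x93 = 0xE6
  0xE6 ⊕ 0x27 = 0xC1
  0xC1 ⊕ 0x3F = 0xFE
  0xFE ⊕ 0x79 = 0x87
  0x87 ⊕ 0x73 = 0xF4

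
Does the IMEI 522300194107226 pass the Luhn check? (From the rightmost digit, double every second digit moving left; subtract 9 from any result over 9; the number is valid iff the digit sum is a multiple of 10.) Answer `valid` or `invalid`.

valid

From the right, keep odd positions and double even positions (subtract 9 from any doubled value over 9):
  doubled (positions 2,4,...): 4 5 2 9 0 6 4 → sum 30
  kept (positions 1,3,...): 6 2 0 4 1 0 2 5 → sum 20
Total = 50.
50 mod 10 = 0, so the number is valid.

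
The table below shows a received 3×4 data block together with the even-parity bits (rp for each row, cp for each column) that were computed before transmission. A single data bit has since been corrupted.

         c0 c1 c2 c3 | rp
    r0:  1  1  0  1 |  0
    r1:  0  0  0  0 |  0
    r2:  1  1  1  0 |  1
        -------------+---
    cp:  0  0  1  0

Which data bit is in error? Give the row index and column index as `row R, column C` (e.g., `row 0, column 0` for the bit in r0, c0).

Recompute each row's even parity and compare to rp:
  r0: data parity 1, sent rp 0 → mismatch
  r1: data parity 0, sent rp 0 → ok
  r2: data parity 1, sent rp 1 → ok
Recompute each column's even parity and compare to cp:
  c0: data parity 0, sent cp 0 → ok
  c1: data parity 0, sent cp 0 → ok
  c2: data parity 1, sent cp 1 → ok
  c3: data parity 1, sent cp 0 → mismatch
Exactly one row (r0) and one column (c3) fail → the flipped bit is at their intersection.

row 0, column 3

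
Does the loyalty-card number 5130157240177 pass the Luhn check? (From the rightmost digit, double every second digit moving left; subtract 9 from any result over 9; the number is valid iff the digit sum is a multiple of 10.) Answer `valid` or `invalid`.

valid

From the right, keep odd positions and double even positions (subtract 9 from any doubled value over 9):
  doubled (positions 2,4,...): 5 0 4 1 0 2 → sum 12
  kept (positions 1,3,...): 7 1 4 7 1 3 5 → sum 28
Total = 40.
40 mod 10 = 0, so the number is valid.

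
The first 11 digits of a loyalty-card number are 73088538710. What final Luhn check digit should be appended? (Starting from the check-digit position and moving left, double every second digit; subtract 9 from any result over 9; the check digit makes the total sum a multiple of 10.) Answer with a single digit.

2

Partial digits right→left: 0 1 7 8 3 5 8 8 0 3 7
Double every second digit counting from the check-digit position (so the 1st, 3rd, 5th, ... of the partial from the right).
  doubled (with −9 where >9): 0 5 6 7 0 5 → sum 23
  kept as-is: 1 8 5 8 3 → sum 25
Total = 23 + 25 = 48.
Check digit = (10 − (48 mod 10)) mod 10 = 2.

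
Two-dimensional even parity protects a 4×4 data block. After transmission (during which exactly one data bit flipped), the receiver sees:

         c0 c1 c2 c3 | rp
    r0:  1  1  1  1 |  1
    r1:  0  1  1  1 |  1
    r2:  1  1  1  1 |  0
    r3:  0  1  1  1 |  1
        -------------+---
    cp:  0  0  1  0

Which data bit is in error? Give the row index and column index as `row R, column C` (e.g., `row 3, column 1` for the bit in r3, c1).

Recompute each row's even parity and compare to rp:
  r0: data parity 0, sent rp 1 → mismatch
  r1: data parity 1, sent rp 1 → ok
  r2: data parity 0, sent rp 0 → ok
  r3: data parity 1, sent rp 1 → ok
Recompute each column's even parity and compare to cp:
  c0: data parity 0, sent cp 0 → ok
  c1: data parity 0, sent cp 0 → ok
  c2: data parity 0, sent cp 1 → mismatch
  c3: data parity 0, sent cp 0 → ok
Exactly one row (r0) and one column (c2) fail → the flipped bit is at their intersection.

row 0, column 2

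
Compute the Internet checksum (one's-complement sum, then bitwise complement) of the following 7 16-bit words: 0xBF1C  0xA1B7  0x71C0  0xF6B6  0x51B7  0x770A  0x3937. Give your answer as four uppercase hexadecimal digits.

One's-complement addition (fold any carry out of bit 15 back into bit 0):
  0xBF1C + 0xA1B7 = 0x160D3 → wrap carry → 0x60D4
  0x60D4 + 0x71C0 = 0x0D294
  0xD294 + 0xF6B6 = 0x1C94A → wrap carry → 0xC94B
  0xC94B + 0x51B7 = 0x11B02 → wrap carry → 0x1B03
  0x1B03 + 0x770A = 0x0920D
  0x920D + 0x3937 = 0x0CB44
One's-complement sum = 0xCB44.
Checksum = ~0xCB44 & 0xFFFF = 0x34BB.

34BB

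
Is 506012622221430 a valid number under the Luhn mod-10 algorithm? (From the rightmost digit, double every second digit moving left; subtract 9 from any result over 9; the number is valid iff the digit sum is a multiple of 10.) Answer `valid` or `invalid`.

invalid

From the right, keep odd positions and double even positions (subtract 9 from any doubled value over 9):
  doubled (positions 2,4,...): 6 2 4 4 4 0 0 → sum 20
  kept (positions 1,3,...): 0 4 2 2 6 1 6 5 → sum 26
Total = 46.
46 mod 10 = 6, so the number is invalid.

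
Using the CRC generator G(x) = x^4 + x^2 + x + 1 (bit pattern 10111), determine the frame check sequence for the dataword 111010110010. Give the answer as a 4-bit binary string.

Append 4 zeros: 1110101100100000. Divide by 10111 (XOR where the leading bit is 1):
  pos 0: 11101 XOR 10111 = 01010
  pos 1: 10100 XOR 10111 = 00011
  pos 4: 11110 XOR 10111 = 01001
  pos 5: 10010 XOR 10111 = 00101
  pos 7: 10110 XOR 10111 = 00001
  pos 11: 10000 XOR 10111 = 00111
Remainder (last 4 bits) = 0111. This is the CRC / FCS.

0111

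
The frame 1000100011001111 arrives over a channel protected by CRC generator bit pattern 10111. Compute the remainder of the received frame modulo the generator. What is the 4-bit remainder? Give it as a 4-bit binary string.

Modulo-2 division of 1000100011001111 by 10111:
  pos 0: 10001 XOR 10111 = 00110
  pos 2: 11000 XOR 10111 = 01111
  pos 3: 11110 XOR 10111 = 01001
  pos 4: 10011 XOR 10111 = 00100
  pos 6: 10010 XOR 10111 = 00101
  pos 8: 10101 XOR 10111 = 00010
  pos 11: 10111 XOR 10111 = 00000
Remainder = 0000 (zero — the frame passes the CRC check).

0000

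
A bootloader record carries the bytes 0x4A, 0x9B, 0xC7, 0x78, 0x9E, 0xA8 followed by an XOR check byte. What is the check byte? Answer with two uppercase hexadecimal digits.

XOR the bytes together:
  start with 0x4A
  0x4A ⊕ 0x9B = 0xD1
  0xD1 ⊕ 0xC7 = 0x16
  0x16 ⊕ 0x78 = 0x6E
  0x6E ⊕ 0x9E = 0xF0
  0xF0 ⊕ 0xA8 = 0x58

58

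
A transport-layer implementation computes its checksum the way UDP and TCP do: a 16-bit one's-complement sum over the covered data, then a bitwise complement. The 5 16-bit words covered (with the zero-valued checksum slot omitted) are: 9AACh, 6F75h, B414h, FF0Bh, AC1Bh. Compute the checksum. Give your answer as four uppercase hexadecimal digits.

96A1

One's-complement addition (fold any carry out of bit 15 back into bit 0):
  0x9AAC + 0x6F75 = 0x10A21 → wrap carry → 0x0A22
  0x0A22 + 0xB414 = 0x0BE36
  0xBE36 + 0xFF0B = 0x1BD41 → wrap carry → 0xBD42
  0xBD42 + 0xAC1B = 0x1695D → wrap carry → 0x695E
One's-complement sum = 0x695E.
Checksum = ~0x695E & 0xFFFF = 0x96A1.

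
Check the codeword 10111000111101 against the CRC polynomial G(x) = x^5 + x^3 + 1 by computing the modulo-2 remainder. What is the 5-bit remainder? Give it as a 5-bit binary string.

00000

Modulo-2 division of 10111000111101 by 101001:
  pos 0: 101110 XOR 101001 = 000111
  pos 3: 111001 XOR 101001 = 010000
  pos 4: 100001 XOR 101001 = 001000
  pos 6: 100011 XOR 101001 = 001010
  pos 8: 101001 XOR 101001 = 000000
Remainder = 00000 (zero — the frame passes the CRC check).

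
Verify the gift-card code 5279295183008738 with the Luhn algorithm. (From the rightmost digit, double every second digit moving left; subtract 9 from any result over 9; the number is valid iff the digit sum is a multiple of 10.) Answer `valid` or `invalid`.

From the right, keep odd positions and double even positions (subtract 9 from any doubled value over 9):
  doubled (positions 2,4,...): 6 7 0 7 1 4 5 1 → sum 31
  kept (positions 1,3,...): 8 7 0 3 1 9 9 2 → sum 39
Total = 70.
70 mod 10 = 0, so the number is valid.

valid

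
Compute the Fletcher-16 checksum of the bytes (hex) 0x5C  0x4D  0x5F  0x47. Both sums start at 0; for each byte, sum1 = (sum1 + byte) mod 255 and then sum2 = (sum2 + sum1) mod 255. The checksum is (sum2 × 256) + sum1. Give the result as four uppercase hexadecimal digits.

Running sums (mod 255):
  after byte 0 (0x5C): sum1=92, sum2=92
  after byte 1 (0x4D): sum1=169, sum2=6
  after byte 2 (0x5F): sum1=9, sum2=15
  after byte 3 (0x47): sum1=80, sum2=95
Checksum = sum2·256 + sum1 = 95·256 + 80 = 24400 = 0x5F50.

5F50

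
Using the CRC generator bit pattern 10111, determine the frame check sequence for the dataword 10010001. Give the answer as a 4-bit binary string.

0010

Append 4 zeros: 100100010000. Divide by 10111 (XOR where the leading bit is 1):
  pos 0: 10010 XOR 10111 = 00101
  pos 2: 10100 XOR 10111 = 00011
  pos 5: 11100 XOR 10111 = 01011
  pos 6: 10110 XOR 10111 = 00001
Remainder (last 4 bits) = 0010. This is the CRC / FCS.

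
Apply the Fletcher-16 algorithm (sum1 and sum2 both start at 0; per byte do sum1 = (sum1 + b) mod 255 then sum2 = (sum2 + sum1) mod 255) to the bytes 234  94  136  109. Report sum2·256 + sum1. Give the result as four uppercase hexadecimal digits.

Running sums (mod 255):
  after byte 0 (234): sum1=234, sum2=234
  after byte 1 (94): sum1=73, sum2=52
  after byte 2 (136): sum1=209, sum2=6
  after byte 3 (109): sum1=63, sum2=69
Checksum = sum2·256 + sum1 = 69·256 + 63 = 17727 = 0x453F.

453F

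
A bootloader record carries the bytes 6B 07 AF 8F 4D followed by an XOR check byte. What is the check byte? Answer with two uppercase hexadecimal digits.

XOR the bytes together:
  start with 0x6B
  0x6B ⊕ 0x07 = 0x6C
  0x6C ⊕ 0xAF = 0xC3
  0xC3 ⊕ 0x8F = 0x4C
  0x4C ⊕ 0x4D = 0x01

01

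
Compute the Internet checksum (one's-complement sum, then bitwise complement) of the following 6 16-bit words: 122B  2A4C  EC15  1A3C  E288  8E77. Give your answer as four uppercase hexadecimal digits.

One's-complement addition (fold any carry out of bit 15 back into bit 0):
  0x122B + 0x2A4C = 0x03C77
  0x3C77 + 0xEC15 = 0x1288C → wrap carry → 0x288D
  0x288D + 0x1A3C = 0x042C9
  0x42C9 + 0xE288 = 0x12551 → wrap carry → 0x2552
  0x2552 + 0x8E77 = 0x0B3C9
One's-complement sum = 0xB3C9.
Checksum = ~0xB3C9 & 0xFFFF = 0x4C36.

4C36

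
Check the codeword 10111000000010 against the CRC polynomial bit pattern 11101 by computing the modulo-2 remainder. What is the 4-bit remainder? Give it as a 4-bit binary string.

Modulo-2 division of 10111000000010 by 11101:
  pos 0: 10111 XOR 11101 = 01010
  pos 1: 10100 XOR 11101 = 01001
  pos 2: 10010 XOR 11101 = 01111
  pos 3: 11110 XOR 11101 = 00011
  pos 6: 11000 XOR 11101 = 00101
  pos 8: 10101 XOR 11101 = 01000
  pos 9: 10000 XOR 11101 = 01101
Remainder = 1101 (nonzero — an error is detected).

1101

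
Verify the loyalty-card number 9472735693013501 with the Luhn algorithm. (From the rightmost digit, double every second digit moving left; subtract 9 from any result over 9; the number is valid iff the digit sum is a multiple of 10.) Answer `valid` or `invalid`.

From the right, keep odd positions and double even positions (subtract 9 from any doubled value over 9):
  doubled (positions 2,4,...): 0 6 0 9 1 5 5 9 → sum 35
  kept (positions 1,3,...): 1 5 1 3 6 3 2 4 → sum 25
Total = 60.
60 mod 10 = 0, so the number is valid.

valid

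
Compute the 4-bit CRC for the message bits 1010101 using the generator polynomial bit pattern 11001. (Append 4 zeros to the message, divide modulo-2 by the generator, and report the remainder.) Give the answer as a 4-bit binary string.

0010

Append 4 zeros: 10101010000. Divide by 11001 (XOR where the leading bit is 1):
  pos 0: 10101 XOR 11001 = 01100
  pos 1: 11000 XOR 11001 = 00001
  pos 5: 11000 XOR 11001 = 00001
Remainder (last 4 bits) = 0010. This is the CRC / FCS.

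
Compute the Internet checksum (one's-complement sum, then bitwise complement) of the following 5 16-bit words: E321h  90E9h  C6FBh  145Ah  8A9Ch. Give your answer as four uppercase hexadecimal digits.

2602

One's-complement addition (fold any carry out of bit 15 back into bit 0):
  0xE321 + 0x90E9 = 0x1740A → wrap carry → 0x740B
  0x740B + 0xC6FB = 0x13B06 → wrap carry → 0x3B07
  0x3B07 + 0x145A = 0x04F61
  0x4F61 + 0x8A9C = 0x0D9FD
One's-complement sum = 0xD9FD.
Checksum = ~0xD9FD & 0xFFFF = 0x2602.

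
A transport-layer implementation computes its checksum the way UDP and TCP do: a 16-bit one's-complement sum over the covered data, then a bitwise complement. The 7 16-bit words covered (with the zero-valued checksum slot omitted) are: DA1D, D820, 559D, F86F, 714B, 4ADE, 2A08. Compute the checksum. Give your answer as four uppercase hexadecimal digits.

One's-complement addition (fold any carry out of bit 15 back into bit 0):
  0xDA1D + 0xD820 = 0x1B23D → wrap carry → 0xB23E
  0xB23E + 0x559D = 0x107DB → wrap carry → 0x07DC
  0x07DC + 0xF86F = 0x1004B → wrap carry → 0x004C
  0x004C + 0x714B = 0x07197
  0x7197 + 0x4ADE = 0x0BC75
  0xBC75 + 0x2A08 = 0x0E67D
One's-complement sum = 0xE67D.
Checksum = ~0xE67D & 0xFFFF = 0x1982.

1982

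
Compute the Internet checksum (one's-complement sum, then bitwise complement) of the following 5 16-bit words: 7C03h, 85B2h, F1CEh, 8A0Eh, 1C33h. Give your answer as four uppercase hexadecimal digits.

One's-complement addition (fold any carry out of bit 15 back into bit 0):
  0x7C03 + 0x85B2 = 0x101B5 → wrap carry → 0x01B6
  0x01B6 + 0xF1CE = 0x0F384
  0xF384 + 0x8A0E = 0x17D92 → wrap carry → 0x7D93
  0x7D93 + 0x1C33 = 0x099C6
One's-complement sum = 0x99C6.
Checksum = ~0x99C6 & 0xFFFF = 0x6639.

6639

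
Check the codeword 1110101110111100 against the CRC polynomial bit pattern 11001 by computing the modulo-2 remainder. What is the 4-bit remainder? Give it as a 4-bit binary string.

Modulo-2 division of 1110101110111100 by 11001:
  pos 0: 11101 XOR 11001 = 00100
  pos 2: 10001 XOR 11001 = 01000
  pos 3: 10001 XOR 11001 = 01000
  pos 4: 10001 XOR 11001 = 01000
  pos 5: 10000 XOR 11001 = 01001
  pos 6: 10011 XOR 11001 = 01010
  pos 7: 10101 XOR 11001 = 01100
  pos 8: 11001 XOR 11001 = 00000
Remainder = 0100 (nonzero — an error is detected).

0100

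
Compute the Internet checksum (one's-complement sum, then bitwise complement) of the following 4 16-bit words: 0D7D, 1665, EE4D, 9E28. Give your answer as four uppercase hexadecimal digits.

4FA7

One's-complement addition (fold any carry out of bit 15 back into bit 0):
  0x0D7D + 0x1665 = 0x023E2
  0x23E2 + 0xEE4D = 0x1122F → wrap carry → 0x1230
  0x1230 + 0x9E28 = 0x0B058
One's-complement sum = 0xB058.
Checksum = ~0xB058 & 0xFFFF = 0x4FA7.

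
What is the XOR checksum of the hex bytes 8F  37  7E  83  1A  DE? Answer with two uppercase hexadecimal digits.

81

XOR the bytes together:
  start with 0x8F
  0x8F ⊕ 0x37 = 0xB8
  0xB8 ⊕ 0x7E = 0xC6
  0xC6 ⊕ 0x83 = 0x45
  0x45 ⊕ 0x1A = 0x5F
  0x5F ⊕ 0xDE = 0x81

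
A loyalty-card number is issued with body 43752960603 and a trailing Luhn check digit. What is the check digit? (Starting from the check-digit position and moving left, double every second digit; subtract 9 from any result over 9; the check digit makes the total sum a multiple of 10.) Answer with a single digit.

Partial digits right→left: 3 0 6 0 6 9 2 5 7 3 4
Double every second digit counting from the check-digit position (so the 1st, 3rd, 5th, ... of the partial from the right).
  doubled (with −9 where >9): 6 3 3 4 5 8 → sum 29
  kept as-is: 0 0 9 5 3 → sum 17
Total = 29 + 17 = 46.
Check digit = (10 − (46 mod 10)) mod 10 = 4.

4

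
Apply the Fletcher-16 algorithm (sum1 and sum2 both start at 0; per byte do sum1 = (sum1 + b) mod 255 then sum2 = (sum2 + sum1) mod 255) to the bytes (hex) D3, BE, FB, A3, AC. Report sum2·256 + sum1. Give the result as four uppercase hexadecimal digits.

06DE

Running sums (mod 255):
  after byte 0 (D3): sum1=211, sum2=211
  after byte 1 (BE): sum1=146, sum2=102
  after byte 2 (FB): sum1=142, sum2=244
  after byte 3 (A3): sum1=50, sum2=39
  after byte 4 (AC): sum1=222, sum2=6
Checksum = sum2·256 + sum1 = 6·256 + 222 = 1758 = 0x06DE.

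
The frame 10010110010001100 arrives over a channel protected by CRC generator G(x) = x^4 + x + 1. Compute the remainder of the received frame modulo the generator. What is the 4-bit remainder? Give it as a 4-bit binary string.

0001

Modulo-2 division of 10010110010001100 by 10011:
  pos 0: 10010 XOR 10011 = 00001
  pos 4: 11100 XOR 10011 = 01111
  pos 5: 11111 XOR 10011 = 01100
  pos 6: 11000 XOR 10011 = 01011
  pos 7: 10110 XOR 10011 = 00101
  pos 9: 10101 XOR 10011 = 00110
  pos 11: 11010 XOR 10011 = 01001
  pos 12: 10010 XOR 10011 = 00001
Remainder = 0001 (nonzero — an error is detected).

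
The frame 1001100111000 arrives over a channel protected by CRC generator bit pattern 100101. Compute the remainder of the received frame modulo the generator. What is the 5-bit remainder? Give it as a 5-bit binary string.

Modulo-2 division of 1001100111000 by 100101:
  pos 0: 100110 XOR 100101 = 000011
  pos 4: 110111 XOR 100101 = 010010
  pos 5: 100100 XOR 100101 = 000001
Remainder = 00100 (nonzero — an error is detected).

00100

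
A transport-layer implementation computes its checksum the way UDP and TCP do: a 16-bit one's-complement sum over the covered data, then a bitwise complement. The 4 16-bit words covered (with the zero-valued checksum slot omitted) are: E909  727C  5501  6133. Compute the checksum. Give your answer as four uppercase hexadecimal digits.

EE44

One's-complement addition (fold any carry out of bit 15 back into bit 0):
  0xE909 + 0x727C = 0x15B85 → wrap carry → 0x5B86
  0x5B86 + 0x5501 = 0x0B087
  0xB087 + 0x6133 = 0x111BA → wrap carry → 0x11BB
One's-complement sum = 0x11BB.
Checksum = ~0x11BB & 0xFFFF = 0xEE44.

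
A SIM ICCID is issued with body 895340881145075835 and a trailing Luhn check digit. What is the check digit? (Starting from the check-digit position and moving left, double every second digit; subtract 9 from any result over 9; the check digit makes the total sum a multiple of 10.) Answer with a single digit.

4

Partial digits right→left: 5 3 8 5 7 0 5 4 1 1 8 8 0 4 3 5 9 8
Double every second digit counting from the check-digit position (so the 1st, 3rd, 5th, ... of the partial from the right).
  doubled (with −9 where >9): 1 7 5 1 2 7 0 6 9 → sum 38
  kept as-is: 3 5 0 4 1 8 4 5 8 → sum 38
Total = 38 + 38 = 76.
Check digit = (10 − (76 mod 10)) mod 10 = 4.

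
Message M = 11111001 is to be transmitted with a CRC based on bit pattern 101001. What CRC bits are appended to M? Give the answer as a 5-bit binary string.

01100

Append 5 zeros: 1111100100000. Divide by 101001 (XOR where the leading bit is 1):
  pos 0: 111110 XOR 101001 = 010111
  pos 1: 101110 XOR 101001 = 000111
  pos 4: 111100 XOR 101001 = 010101
  pos 5: 101010 XOR 101001 = 000011
Remainder (last 5 bits) = 01100. This is the CRC / FCS.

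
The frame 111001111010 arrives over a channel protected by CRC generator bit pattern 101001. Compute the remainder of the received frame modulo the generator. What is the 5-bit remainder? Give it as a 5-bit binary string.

00000

Modulo-2 division of 111001111010 by 101001:
  pos 0: 111001 XOR 101001 = 010000
  pos 1: 100001 XOR 101001 = 001000
  pos 3: 100011 XOR 101001 = 001010
  pos 5: 101001 XOR 101001 = 000000
Remainder = 00000 (zero — the frame passes the CRC check).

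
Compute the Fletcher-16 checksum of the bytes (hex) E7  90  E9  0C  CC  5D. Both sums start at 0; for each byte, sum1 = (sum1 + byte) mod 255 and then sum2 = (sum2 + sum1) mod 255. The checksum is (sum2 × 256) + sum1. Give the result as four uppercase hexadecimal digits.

0598

Running sums (mod 255):
  after byte 0 (E7): sum1=231, sum2=231
  after byte 1 (90): sum1=120, sum2=96
  after byte 2 (E9): sum1=98, sum2=194
  after byte 3 (0C): sum1=110, sum2=49
  after byte 4 (CC): sum1=59, sum2=108
  after byte 5 (5D): sum1=152, sum2=5
Checksum = sum2·256 + sum1 = 5·256 + 152 = 1432 = 0x0598.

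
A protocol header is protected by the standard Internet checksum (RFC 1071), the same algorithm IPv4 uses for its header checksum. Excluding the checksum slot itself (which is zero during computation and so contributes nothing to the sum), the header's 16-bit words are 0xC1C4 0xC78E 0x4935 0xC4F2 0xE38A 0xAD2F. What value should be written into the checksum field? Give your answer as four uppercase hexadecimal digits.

D7C9

One's-complement addition (fold any carry out of bit 15 back into bit 0):
  0xC1C4 + 0xC78E = 0x18952 → wrap carry → 0x8953
  0x8953 + 0x4935 = 0x0D288
  0xD288 + 0xC4F2 = 0x1977A → wrap carry → 0x977B
  0x977B + 0xE38A = 0x17B05 → wrap carry → 0x7B06
  0x7B06 + 0xAD2F = 0x12835 → wrap carry → 0x2836
One's-complement sum = 0x2836.
Checksum = ~0x2836 & 0xFFFF = 0xD7C9.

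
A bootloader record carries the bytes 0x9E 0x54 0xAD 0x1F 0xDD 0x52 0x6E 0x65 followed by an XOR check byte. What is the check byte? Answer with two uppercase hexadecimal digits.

XOR the bytes together:
  start with 0x9E
  0x9E ⊕ 0x54 = 0xCA
  0xCA ⊕ 0xAD = 0x67
  0x67 ⊕ 0x1F = 0x78
  0x78 ⊕ 0xDD = 0xA5
  0xA5 ⊕ 0x52 = 0xF7
  0xF7 ⊕ 0x6E = 0x99
  0x99 ⊕ 0x65 = 0xFC

FC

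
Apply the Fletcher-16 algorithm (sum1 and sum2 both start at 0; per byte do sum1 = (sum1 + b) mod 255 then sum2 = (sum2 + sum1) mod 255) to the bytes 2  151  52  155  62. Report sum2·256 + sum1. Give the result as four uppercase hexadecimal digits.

7AA7

Running sums (mod 255):
  after byte 0 (2): sum1=2, sum2=2
  after byte 1 (151): sum1=153, sum2=155
  after byte 2 (52): sum1=205, sum2=105
  after byte 3 (155): sum1=105, sum2=210
  after byte 4 (62): sum1=167, sum2=122
Checksum = sum2·256 + sum1 = 122·256 + 167 = 31399 = 0x7AA7.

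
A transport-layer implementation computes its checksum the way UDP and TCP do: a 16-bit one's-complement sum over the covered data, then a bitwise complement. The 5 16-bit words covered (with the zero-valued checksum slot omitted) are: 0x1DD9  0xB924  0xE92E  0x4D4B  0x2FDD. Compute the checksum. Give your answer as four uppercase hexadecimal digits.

One's-complement addition (fold any carry out of bit 15 back into bit 0):
  0x1DD9 + 0xB924 = 0x0D6FD
  0xD6FD + 0xE92E = 0x1C02B → wrap carry → 0xC02C
  0xC02C + 0x4D4B = 0x10D77 → wrap carry → 0x0D78
  0x0D78 + 0x2FDD = 0x03D55
One's-complement sum = 0x3D55.
Checksum = ~0x3D55 & 0xFFFF = 0xC2AA.

C2AA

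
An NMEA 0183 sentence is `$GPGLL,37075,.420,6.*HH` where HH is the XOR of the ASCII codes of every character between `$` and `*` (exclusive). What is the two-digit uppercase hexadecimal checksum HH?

4A

XOR the ASCII codes of the payload characters:
  'G' = 0x47 → acc = 0x47
  'P' = 0x50 → acc = 0x17
  'G' = 0x47 → acc = 0x50
  'L' = 0x4C → acc = 0x1C
  'L' = 0x4C → acc = 0x50
  ',' = 0x2C → acc = 0x7C
  '3' = 0x33 → acc = 0x4F
  '7' = 0x37 → acc = 0x78
  '0' = 0x30 → acc = 0x48
  '7' = 0x37 → acc = 0x7F
  '5' = 0x35 → acc = 0x4A
  ',' = 0x2C → acc = 0x66
  '.' = 0x2E → acc = 0x48
  '4' = 0x34 → acc = 0x7C
  '2' = 0x32 → acc = 0x4E
  '0' = 0x30 → acc = 0x7E
  ',' = 0x2C → acc = 0x52
  '6' = 0x36 → acc = 0x64
  '.' = 0x2E → acc = 0x4A
Checksum = 0x4A.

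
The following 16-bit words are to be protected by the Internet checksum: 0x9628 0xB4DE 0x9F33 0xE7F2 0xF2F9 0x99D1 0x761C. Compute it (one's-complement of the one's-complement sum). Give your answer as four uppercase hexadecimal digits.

One's-complement addition (fold any carry out of bit 15 back into bit 0):
  0x9628 + 0xB4DE = 0x14B06 → wrap carry → 0x4B07
  0x4B07 + 0x9F33 = 0x0EA3A
  0xEA3A + 0xE7F2 = 0x1D22C → wrap carry → 0xD22D
  0xD22D + 0xF2F9 = 0x1C526 → wrap carry → 0xC527
  0xC527 + 0x99D1 = 0x15EF8 → wrap carry → 0x5EF9
  0x5EF9 + 0x761C = 0x0D515
One's-complement sum = 0xD515.
Checksum = ~0xD515 & 0xFFFF = 0x2AEA.

2AEA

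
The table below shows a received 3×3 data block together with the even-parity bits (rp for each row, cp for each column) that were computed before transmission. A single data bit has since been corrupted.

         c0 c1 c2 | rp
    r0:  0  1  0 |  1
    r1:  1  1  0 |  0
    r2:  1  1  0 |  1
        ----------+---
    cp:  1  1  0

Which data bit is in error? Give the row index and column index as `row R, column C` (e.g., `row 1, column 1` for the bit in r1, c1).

row 2, column 0

Recompute each row's even parity and compare to rp:
  r0: data parity 1, sent rp 1 → ok
  r1: data parity 0, sent rp 0 → ok
  r2: data parity 0, sent rp 1 → mismatch
Recompute each column's even parity and compare to cp:
  c0: data parity 0, sent cp 1 → mismatch
  c1: data parity 1, sent cp 1 → ok
  c2: data parity 0, sent cp 0 → ok
Exactly one row (r2) and one column (c0) fail → the flipped bit is at their intersection.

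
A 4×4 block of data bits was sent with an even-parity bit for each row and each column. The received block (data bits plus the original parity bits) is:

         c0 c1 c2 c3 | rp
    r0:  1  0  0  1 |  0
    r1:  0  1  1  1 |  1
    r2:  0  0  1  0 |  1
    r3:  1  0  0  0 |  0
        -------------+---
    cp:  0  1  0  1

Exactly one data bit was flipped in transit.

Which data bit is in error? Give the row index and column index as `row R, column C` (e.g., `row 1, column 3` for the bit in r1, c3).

row 3, column 3

Recompute each row's even parity and compare to rp:
  r0: data parity 0, sent rp 0 → ok
  r1: data parity 1, sent rp 1 → ok
  r2: data parity 1, sent rp 1 → ok
  r3: data parity 1, sent rp 0 → mismatch
Recompute each column's even parity and compare to cp:
  c0: data parity 0, sent cp 0 → ok
  c1: data parity 1, sent cp 1 → ok
  c2: data parity 0, sent cp 0 → ok
  c3: data parity 0, sent cp 1 → mismatch
Exactly one row (r3) and one column (c3) fail → the flipped bit is at their intersection.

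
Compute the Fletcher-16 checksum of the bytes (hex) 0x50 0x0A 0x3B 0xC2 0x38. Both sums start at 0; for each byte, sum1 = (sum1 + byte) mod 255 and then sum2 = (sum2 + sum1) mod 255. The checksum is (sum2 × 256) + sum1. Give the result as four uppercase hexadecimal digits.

Running sums (mod 255):
  after byte 0 (0x50): sum1=80, sum2=80
  after byte 1 (0x0A): sum1=90, sum2=170
  after byte 2 (0x3B): sum1=149, sum2=64
  after byte 3 (0xC2): sum1=88, sum2=152
  after byte 4 (0x38): sum1=144, sum2=41
Checksum = sum2·256 + sum1 = 41·256 + 144 = 10640 = 0x2990.

2990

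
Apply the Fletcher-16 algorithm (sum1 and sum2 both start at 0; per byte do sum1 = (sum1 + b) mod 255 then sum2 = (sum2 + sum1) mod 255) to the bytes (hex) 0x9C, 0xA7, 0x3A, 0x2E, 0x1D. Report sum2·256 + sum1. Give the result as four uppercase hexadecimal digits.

D5C9

Running sums (mod 255):
  after byte 0 (0x9C): sum1=156, sum2=156
  after byte 1 (0xA7): sum1=68, sum2=224
  after byte 2 (0x3A): sum1=126, sum2=95
  after byte 3 (0x2E): sum1=172, sum2=12
  after byte 4 (0x1D): sum1=201, sum2=213
Checksum = sum2·256 + sum1 = 213·256 + 201 = 54729 = 0xD5C9.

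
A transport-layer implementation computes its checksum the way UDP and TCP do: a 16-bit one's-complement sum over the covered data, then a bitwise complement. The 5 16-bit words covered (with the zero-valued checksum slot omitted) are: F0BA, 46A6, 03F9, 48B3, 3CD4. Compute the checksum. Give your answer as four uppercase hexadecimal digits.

3F1E

One's-complement addition (fold any carry out of bit 15 back into bit 0):
  0xF0BA + 0x46A6 = 0x13760 → wrap carry → 0x3761
  0x3761 + 0x03F9 = 0x03B5A
  0x3B5A + 0x48B3 = 0x0840D
  0x840D + 0x3CD4 = 0x0C0E1
One's-complement sum = 0xC0E1.
Checksum = ~0xC0E1 & 0xFFFF = 0x3F1E.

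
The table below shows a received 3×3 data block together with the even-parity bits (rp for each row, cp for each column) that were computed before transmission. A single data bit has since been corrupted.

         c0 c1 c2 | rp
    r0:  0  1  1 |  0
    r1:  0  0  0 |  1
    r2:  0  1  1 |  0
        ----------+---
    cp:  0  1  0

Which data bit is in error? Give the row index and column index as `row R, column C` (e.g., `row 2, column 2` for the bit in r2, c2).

row 1, column 1

Recompute each row's even parity and compare to rp:
  r0: data parity 0, sent rp 0 → ok
  r1: data parity 0, sent rp 1 → mismatch
  r2: data parity 0, sent rp 0 → ok
Recompute each column's even parity and compare to cp:
  c0: data parity 0, sent cp 0 → ok
  c1: data parity 0, sent cp 1 → mismatch
  c2: data parity 0, sent cp 0 → ok
Exactly one row (r1) and one column (c1) fail → the flipped bit is at their intersection.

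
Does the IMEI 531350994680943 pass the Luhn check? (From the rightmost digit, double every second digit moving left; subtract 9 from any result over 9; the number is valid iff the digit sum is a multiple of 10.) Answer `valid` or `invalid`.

From the right, keep odd positions and double even positions (subtract 9 from any doubled value over 9):
  doubled (positions 2,4,...): 8 0 3 9 0 6 6 → sum 32
  kept (positions 1,3,...): 3 9 8 4 9 5 1 5 → sum 44
Total = 76.
76 mod 10 = 6, so the number is invalid.

invalid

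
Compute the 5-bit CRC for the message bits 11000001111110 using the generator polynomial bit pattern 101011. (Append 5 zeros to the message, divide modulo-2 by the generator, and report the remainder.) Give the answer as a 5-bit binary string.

10001

Append 5 zeros: 1100000111111000000. Divide by 101011 (XOR where the leading bit is 1):
  pos 0: 110000 XOR 101011 = 011011
  pos 1: 110110 XOR 101011 = 011101
  pos 2: 111011 XOR 101011 = 010000
  pos 3: 100001 XOR 101011 = 001010
  pos 5: 101011 XOR 101011 = 000000
  pos 11: 110000 XOR 101011 = 011011
  pos 12: 110110 XOR 101011 = 011101
  pos 13: 111010 XOR 101011 = 010001
Remainder (last 5 bits) = 10001. This is the CRC / FCS.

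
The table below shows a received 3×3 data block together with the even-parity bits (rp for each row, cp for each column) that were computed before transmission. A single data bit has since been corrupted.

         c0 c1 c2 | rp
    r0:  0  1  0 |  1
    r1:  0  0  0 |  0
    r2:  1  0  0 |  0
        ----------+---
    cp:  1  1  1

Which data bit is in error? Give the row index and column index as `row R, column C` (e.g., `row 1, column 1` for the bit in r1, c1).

Recompute each row's even parity and compare to rp:
  r0: data parity 1, sent rp 1 → ok
  r1: data parity 0, sent rp 0 → ok
  r2: data parity 1, sent rp 0 → mismatch
Recompute each column's even parity and compare to cp:
  c0: data parity 1, sent cp 1 → ok
  c1: data parity 1, sent cp 1 → ok
  c2: data parity 0, sent cp 1 → mismatch
Exactly one row (r2) and one column (c2) fail → the flipped bit is at their intersection.

row 2, column 2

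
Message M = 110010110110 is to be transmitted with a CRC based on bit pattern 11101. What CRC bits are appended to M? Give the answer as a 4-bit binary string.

0001

Append 4 zeros: 1100101101100000. Divide by 11101 (XOR where the leading bit is 1):
  pos 0: 11001 XOR 11101 = 00100
  pos 2: 10001 XOR 11101 = 01100
  pos 3: 11001 XOR 11101 = 00100
  pos 5: 10001 XOR 11101 = 01100
  pos 6: 11001 XOR 11101 = 00100
  pos 8: 10000 XOR 11101 = 01101
  pos 9: 11010 XOR 11101 = 00111
  pos 11: 11100 XOR 11101 = 00001
Remainder (last 4 bits) = 0001. This is the CRC / FCS.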